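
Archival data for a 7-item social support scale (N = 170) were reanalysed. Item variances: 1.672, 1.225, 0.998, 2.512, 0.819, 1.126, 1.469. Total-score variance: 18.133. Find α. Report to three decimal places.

Σσᵢ² = 1.672 + 1.225 + 0.998 + 2.512 + 0.819 + 1.126 + 1.469 = 9.821
α = (k/(k−1))·(1 − Σσᵢ²/σ²_T) = (7/6)·(1 − 9.821/18.133) = 0.535

α = 0.535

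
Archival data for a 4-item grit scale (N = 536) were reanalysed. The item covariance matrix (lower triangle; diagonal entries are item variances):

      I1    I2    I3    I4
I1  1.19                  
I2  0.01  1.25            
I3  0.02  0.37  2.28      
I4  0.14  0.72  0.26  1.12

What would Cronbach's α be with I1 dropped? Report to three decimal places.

Remaining items: I2, I3, I4 (k = 3).
Σσ²ᵢ = 1.25 + 2.28 + 1.12 = 4.65
total variance = 4.65 + 2 × 1.35 = 7.35
α (item deleted) = (3/2)·(1 − 4.65/7.35) = 0.551

Cronbach's α = 0.551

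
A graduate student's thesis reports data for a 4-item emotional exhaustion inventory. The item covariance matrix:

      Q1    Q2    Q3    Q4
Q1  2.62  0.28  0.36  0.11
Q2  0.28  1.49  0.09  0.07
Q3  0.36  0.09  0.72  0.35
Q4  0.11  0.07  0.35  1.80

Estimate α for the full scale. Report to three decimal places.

α = 0.367

Σσᵢ² = 2.62 + 1.49 + 0.72 + 1.80 = 6.63
Sum of the distinct covariances = 1.26
σ²_T = 6.63 + 2 × 1.26 = 9.15
α = (k/(k−1))·(1 − Σσᵢ²/σ²_T) = (4/3)·(1 − 6.63/9.15) = 0.367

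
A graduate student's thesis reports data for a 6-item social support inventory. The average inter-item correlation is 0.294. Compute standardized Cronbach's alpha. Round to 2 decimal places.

Standardized α = k·r̄ / (1 + (k−1)·r̄) = 6 × 0.294 / (1 + 5 × 0.294)
  = 1.7640 / 2.4700 = 0.71

standardized Cronbach's alpha = 0.71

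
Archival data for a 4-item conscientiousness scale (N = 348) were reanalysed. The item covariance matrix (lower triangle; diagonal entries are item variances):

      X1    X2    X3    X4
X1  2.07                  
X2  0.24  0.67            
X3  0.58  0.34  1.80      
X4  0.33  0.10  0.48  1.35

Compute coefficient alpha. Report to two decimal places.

sum of item variances = 2.07 + 0.67 + 1.80 + 1.35 = 5.89
Sum of the distinct covariances = 2.07
σ²_T = 5.89 + 2 × 2.07 = 10.03
α = (k/(k−1))·(1 − sum of item variances/σ²_T) = (4/3)·(1 − 5.89/10.03) = 0.55

α = 0.55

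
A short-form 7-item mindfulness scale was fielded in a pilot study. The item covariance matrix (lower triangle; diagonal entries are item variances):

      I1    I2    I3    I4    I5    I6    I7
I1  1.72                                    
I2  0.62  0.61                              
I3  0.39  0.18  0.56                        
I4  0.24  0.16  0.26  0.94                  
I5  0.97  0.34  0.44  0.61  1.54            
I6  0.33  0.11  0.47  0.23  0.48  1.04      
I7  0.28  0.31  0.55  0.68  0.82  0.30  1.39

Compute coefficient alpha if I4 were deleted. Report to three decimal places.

coefficient alpha = 0.789

Remaining items: I1, I2, I3, I5, I6, I7 (k = 6).
Σσ²ᵢ = 1.72 + 0.61 + 0.56 + 1.54 + 1.04 + 1.39 = 6.86
σ²_total = 6.86 + 2 × 6.59 = 20.04
α (item deleted) = (6/5)·(1 − 6.86/20.04) = 0.789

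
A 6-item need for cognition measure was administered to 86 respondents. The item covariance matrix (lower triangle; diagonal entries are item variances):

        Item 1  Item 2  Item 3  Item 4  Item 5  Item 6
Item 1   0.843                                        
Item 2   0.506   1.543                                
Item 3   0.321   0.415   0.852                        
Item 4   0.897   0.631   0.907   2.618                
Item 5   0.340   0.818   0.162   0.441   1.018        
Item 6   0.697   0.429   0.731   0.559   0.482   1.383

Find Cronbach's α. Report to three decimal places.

sum of item variances = 0.843 + 1.543 + 0.852 + 2.618 + 1.018 + 1.383 = 8.257
Sum of off-diagonal covariances = 8.336
total variance = 8.257 + 2 × 8.336 = 24.929
α = (k/(k−1))·(1 − sum of item variances/total variance) = (6/5)·(1 − 8.257/24.929) = 0.803

Cronbach's α = 0.803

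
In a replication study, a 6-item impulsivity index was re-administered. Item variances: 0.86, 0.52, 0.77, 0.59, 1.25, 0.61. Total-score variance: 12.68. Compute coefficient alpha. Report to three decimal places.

Σσ²ᵢ = 0.86 + 0.52 + 0.77 + 0.59 + 1.25 + 0.61 = 4.60
α = (k/(k−1))·(1 − Σσ²ᵢ/σ²_total) = (6/5)·(1 − 4.60/12.68) = 0.765

α = 0.765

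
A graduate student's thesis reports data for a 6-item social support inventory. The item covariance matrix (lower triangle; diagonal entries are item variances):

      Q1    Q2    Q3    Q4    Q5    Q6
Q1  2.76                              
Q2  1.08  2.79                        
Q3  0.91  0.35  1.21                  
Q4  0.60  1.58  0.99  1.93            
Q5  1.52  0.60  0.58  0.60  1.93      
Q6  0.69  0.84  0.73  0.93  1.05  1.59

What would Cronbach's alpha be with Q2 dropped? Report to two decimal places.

α = 0.81

Remaining items: Q1, Q3, Q4, Q5, Q6 (k = 5).
Σσᵢ² = 2.76 + 1.21 + 1.93 + 1.93 + 1.59 = 9.42
total variance = 9.42 + 2 × 8.60 = 26.62
α (item deleted) = (5/4)·(1 − 9.42/26.62) = 0.81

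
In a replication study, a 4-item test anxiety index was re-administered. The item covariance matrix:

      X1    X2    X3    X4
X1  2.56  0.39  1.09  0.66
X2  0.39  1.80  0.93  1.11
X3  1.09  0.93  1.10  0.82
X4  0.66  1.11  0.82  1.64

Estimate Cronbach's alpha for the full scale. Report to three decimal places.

Cronbach's alpha = 0.780

Σσᵢ² = 2.56 + 1.80 + 1.10 + 1.64 = 7.10
Sum of the distinct covariances = 5.00
σ²_T = 7.10 + 2 × 5.00 = 17.10
α = (k/(k−1))·(1 − Σσᵢ²/σ²_T) = (4/3)·(1 − 7.10/17.10) = 0.780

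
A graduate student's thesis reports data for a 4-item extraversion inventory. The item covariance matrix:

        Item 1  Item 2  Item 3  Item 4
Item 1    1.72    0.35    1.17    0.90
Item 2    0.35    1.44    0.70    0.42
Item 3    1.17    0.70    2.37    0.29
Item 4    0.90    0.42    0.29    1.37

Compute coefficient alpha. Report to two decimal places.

Σσ²ᵢ = 1.72 + 1.44 + 2.37 + 1.37 = 6.90
Sum of the distinct covariances = 3.83
total variance = 6.90 + 2 × 3.83 = 14.56
α = (k/(k−1))·(1 − Σσ²ᵢ/total variance) = (4/3)·(1 − 6.90/14.56) = 0.70

α = 0.70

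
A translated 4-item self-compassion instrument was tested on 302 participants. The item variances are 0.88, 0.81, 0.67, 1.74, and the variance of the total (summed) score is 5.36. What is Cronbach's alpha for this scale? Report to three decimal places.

Σσᵢ² = 0.88 + 0.81 + 0.67 + 1.74 = 4.10
α = (k/(k−1))·(1 − Σσᵢ²/σ²_T) = (4/3)·(1 − 4.10/5.36) = 0.313

α = 0.313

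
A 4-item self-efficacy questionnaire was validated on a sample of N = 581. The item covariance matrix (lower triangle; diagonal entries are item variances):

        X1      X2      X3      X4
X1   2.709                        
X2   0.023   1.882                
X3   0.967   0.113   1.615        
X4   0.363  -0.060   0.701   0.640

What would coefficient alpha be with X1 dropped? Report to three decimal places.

α = 0.401

Remaining items: X2, X3, X4 (k = 3).
Σσ²ᵢ = 1.882 + 1.615 + 0.640 = 4.137
total variance = 4.137 + 2 × 0.754 = 5.645
α (item deleted) = (3/2)·(1 − 4.137/5.645) = 0.401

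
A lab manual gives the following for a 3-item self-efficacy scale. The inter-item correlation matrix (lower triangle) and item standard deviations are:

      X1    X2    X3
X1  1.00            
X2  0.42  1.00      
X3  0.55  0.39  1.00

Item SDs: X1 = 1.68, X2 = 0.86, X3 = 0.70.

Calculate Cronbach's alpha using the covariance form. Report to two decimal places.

α = 0.64

Σσ²ᵢ = 1.68² + 0.86² + 0.70² = 4.0520
Covariances σ_ij = r_ij · s_i · s_j:
  σ(X1,X2) = 0.42 × 1.68 × 0.86 = 0.6068
  σ(X1,X3) = 0.55 × 1.68 × 0.70 = 0.6468
  σ(X2,X3) = 0.39 × 0.86 × 0.70 = 0.2348
σ²_T = Σσ²ᵢ + 2·Σσ_ij = 4.0520 + 2 × 1.4884 = 7.0288
α = (3/2)·(1 − 4.0520/7.0288) = 0.64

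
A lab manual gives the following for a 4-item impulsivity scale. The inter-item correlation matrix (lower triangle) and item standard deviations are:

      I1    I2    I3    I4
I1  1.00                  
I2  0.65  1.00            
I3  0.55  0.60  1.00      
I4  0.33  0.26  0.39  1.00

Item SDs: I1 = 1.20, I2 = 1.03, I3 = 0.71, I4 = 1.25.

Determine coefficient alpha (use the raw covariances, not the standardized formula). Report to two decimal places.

coefficient alpha = 0.74

Σσ²ᵢ = 1.20² + 1.03² + 0.71² + 1.25² = 4.5675
Covariances σ_ij = r_ij · s_i · s_j:
  σ(I1,I2) = 0.65 × 1.20 × 1.03 = 0.8034
  σ(I1,I3) = 0.55 × 1.20 × 0.71 = 0.4686
  σ(I1,I4) = 0.33 × 1.20 × 1.25 = 0.4950
  σ(I2,I3) = 0.60 × 1.03 × 0.71 = 0.4388
  σ(I2,I4) = 0.26 × 1.03 × 1.25 = 0.3348
  σ(I3,I4) = 0.39 × 0.71 × 1.25 = 0.3461
σ²_T = Σσ²ᵢ + 2·Σσ_ij = 4.5675 + 2 × 2.8867 = 10.3409
α = (4/3)·(1 − 4.5675/10.3409) = 0.74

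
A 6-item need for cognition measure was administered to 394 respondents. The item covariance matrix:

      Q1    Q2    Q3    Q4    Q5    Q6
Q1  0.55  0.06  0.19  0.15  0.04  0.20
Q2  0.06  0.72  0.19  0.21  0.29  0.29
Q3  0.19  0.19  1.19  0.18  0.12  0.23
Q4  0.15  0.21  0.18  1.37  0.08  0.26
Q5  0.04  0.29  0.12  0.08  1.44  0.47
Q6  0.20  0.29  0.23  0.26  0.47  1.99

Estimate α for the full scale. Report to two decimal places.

sum of item variances = 0.55 + 0.72 + 1.19 + 1.37 + 1.44 + 1.99 = 7.26
Sum of off-diagonal covariances = 2.96
σ²_total = 7.26 + 2 × 2.96 = 13.18
α = (k/(k−1))·(1 − sum of item variances/σ²_total) = (6/5)·(1 − 7.26/13.18) = 0.54

α = 0.54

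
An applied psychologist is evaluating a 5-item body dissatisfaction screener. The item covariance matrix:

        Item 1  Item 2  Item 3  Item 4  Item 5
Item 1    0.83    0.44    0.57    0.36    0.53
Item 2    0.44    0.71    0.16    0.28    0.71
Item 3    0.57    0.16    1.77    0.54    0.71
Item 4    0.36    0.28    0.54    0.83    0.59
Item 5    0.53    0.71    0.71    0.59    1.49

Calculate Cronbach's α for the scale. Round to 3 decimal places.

ΣVar(i) = 0.83 + 0.71 + 1.77 + 0.83 + 1.49 = 5.63
Σ_{i<j} σ_ij = 4.89
total variance = 5.63 + 2 × 4.89 = 15.41
α = (k/(k−1))·(1 − ΣVar(i)/total variance) = (5/4)·(1 − 5.63/15.41) = 0.793

Cronbach's α = 0.793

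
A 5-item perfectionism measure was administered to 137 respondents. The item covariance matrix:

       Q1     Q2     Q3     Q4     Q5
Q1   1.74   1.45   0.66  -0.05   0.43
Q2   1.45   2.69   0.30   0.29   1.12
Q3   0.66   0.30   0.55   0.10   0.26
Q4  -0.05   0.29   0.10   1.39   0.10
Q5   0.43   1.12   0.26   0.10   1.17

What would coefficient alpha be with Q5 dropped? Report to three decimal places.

Remaining items: Q1, Q2, Q3, Q4 (k = 4).
ΣVar(i) = 1.74 + 2.69 + 0.55 + 1.39 = 6.37
Var(T) = 6.37 + 2 × 2.75 = 11.87
α (item deleted) = (4/3)·(1 − 6.37/11.87) = 0.618

α = 0.618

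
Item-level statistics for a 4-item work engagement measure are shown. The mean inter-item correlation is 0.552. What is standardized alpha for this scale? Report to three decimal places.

standardized alpha = 0.831

Standardized α = k·r̄ / (1 + (k−1)·r̄) = 4 × 0.552 / (1 + 3 × 0.552)
  = 2.2080 / 2.6560 = 0.831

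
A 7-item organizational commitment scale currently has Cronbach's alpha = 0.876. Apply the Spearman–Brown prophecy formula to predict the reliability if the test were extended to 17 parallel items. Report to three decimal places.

Length factor m = 17/7 = 2.4286
α' = m·α / (1 + (m−1)·α)
   = 17/7 × 0.876 / (1 + (17/7 − 1) × 0.876)
   = 2.1274 / 2.2514 = 0.945

predicted reliability = 0.945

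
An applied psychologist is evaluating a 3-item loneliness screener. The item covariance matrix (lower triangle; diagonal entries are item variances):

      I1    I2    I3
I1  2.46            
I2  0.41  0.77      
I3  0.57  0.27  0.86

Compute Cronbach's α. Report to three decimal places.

Cronbach's α = 0.569

ΣVar(i) = 2.46 + 0.77 + 0.86 = 4.09
Σ_{i<j} σ_ij = 1.25
σ²_total = 4.09 + 2 × 1.25 = 6.59
α = (k/(k−1))·(1 − ΣVar(i)/σ²_total) = (3/2)·(1 − 4.09/6.59) = 0.569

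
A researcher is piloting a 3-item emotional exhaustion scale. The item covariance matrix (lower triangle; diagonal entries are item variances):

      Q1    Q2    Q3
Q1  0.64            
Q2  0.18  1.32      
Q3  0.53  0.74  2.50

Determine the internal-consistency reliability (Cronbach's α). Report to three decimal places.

sum of item variances = 0.64 + 1.32 + 2.50 = 4.46
Σ_{i<j} σ_ij = 1.45
total variance = 4.46 + 2 × 1.45 = 7.36
α = (k/(k−1))·(1 − sum of item variances/total variance) = (3/2)·(1 − 4.46/7.36) = 0.591

Cronbach's α = 0.591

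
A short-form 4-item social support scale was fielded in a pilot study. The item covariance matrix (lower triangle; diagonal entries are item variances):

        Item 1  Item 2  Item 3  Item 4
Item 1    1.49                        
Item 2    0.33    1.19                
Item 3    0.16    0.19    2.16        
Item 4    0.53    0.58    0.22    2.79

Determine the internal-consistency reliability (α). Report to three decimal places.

Σσ²ᵢ = 1.49 + 1.19 + 2.16 + 2.79 = 7.63
Sum of off-diagonal covariances = 2.01
Var(T) = 7.63 + 2 × 2.01 = 11.65
α = (k/(k−1))·(1 − Σσ²ᵢ/Var(T)) = (4/3)·(1 − 7.63/11.65) = 0.460

α = 0.460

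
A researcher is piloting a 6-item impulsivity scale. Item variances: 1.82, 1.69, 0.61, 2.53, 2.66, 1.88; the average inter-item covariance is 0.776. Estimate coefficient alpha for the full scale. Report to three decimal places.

ΣVar(i) = 1.82 + 1.69 + 0.61 + 2.53 + 2.66 + 1.88 = 11.19
Sum of the 15 distinct covariances = 15 × 0.776 = 11.640
σ²_T = ΣVar(i) + 2·Σcov = 11.19 + 2 × 11.640 = 34.470
α = (6/5)·(1 − 11.19/34.470) = 0.810

coefficient alpha = 0.810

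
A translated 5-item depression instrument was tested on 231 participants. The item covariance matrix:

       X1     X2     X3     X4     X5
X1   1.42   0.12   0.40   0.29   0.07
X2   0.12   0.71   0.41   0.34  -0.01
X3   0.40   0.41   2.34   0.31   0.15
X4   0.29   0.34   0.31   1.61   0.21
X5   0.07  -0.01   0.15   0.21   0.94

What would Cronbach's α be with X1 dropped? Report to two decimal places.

Remaining items: X2, X3, X4, X5 (k = 4).
Σσᵢ² = 0.71 + 2.34 + 1.61 + 0.94 = 5.60
total variance = 5.60 + 2 × 1.41 = 8.42
α (item deleted) = (4/3)·(1 − 5.60/8.42) = 0.45

Cronbach's α = 0.45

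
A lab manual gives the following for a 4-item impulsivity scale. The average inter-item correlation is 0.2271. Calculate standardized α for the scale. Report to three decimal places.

α = 0.540

Standardized α = k·r̄ / (1 + (k−1)·r̄) = 4 × 0.2271 / (1 + 3 × 0.2271)
  = 0.9084 / 1.6813 = 0.540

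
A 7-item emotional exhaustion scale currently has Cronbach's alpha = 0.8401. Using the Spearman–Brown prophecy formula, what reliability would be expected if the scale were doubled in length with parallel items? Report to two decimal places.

predicted reliability = 0.91

Length factor m = 2
α' = m·α / (1 + (m−1)·α)
   = 2 × 0.8401 / (1 + (2 − 1) × 0.8401)
   = 1.6802 / 1.8401 = 0.91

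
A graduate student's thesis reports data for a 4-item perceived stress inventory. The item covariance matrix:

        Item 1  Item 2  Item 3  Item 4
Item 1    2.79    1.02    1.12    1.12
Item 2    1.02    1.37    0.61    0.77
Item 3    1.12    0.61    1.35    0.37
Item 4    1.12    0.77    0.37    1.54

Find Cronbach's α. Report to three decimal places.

α = 0.783

sum of item variances = 2.79 + 1.37 + 1.35 + 1.54 = 7.05
Sum of the distinct covariances = 5.01
σ²_T = 7.05 + 2 × 5.01 = 17.07
α = (k/(k−1))·(1 − sum of item variances/σ²_T) = (4/3)·(1 − 7.05/17.07) = 0.783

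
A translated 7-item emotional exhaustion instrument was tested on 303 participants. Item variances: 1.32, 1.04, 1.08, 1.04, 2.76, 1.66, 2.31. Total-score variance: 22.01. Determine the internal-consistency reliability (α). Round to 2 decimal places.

α = 0.57

Σσᵢ² = 1.32 + 1.04 + 1.08 + 1.04 + 2.76 + 1.66 + 2.31 = 11.21
α = (k/(k−1))·(1 − Σσᵢ²/σ²_T) = (7/6)·(1 − 11.21/22.01) = 0.57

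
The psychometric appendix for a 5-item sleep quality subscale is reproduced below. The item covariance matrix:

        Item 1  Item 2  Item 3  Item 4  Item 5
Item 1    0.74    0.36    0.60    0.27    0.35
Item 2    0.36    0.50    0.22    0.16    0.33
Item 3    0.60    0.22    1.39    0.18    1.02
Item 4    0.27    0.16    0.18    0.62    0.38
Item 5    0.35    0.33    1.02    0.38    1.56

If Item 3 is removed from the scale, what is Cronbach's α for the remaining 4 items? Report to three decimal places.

Remaining items: Item 1, Item 2, Item 4, Item 5 (k = 4).
Σσ²ᵢ = 0.74 + 0.50 + 0.62 + 1.56 = 3.42
σ²_T = 3.42 + 2 × 1.85 = 7.12
α (item deleted) = (4/3)·(1 − 3.42/7.12) = 0.693

Cronbach's α = 0.693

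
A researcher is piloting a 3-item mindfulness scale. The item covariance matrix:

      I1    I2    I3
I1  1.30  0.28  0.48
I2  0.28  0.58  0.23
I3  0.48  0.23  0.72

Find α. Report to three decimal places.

Σσᵢ² = 1.30 + 0.58 + 0.72 = 2.60
Σ_{i<j} σ_ij = 0.99
σ²_total = 2.60 + 2 × 0.99 = 4.58
α = (k/(k−1))·(1 − Σσᵢ²/σ²_total) = (3/2)·(1 − 2.60/4.58) = 0.648

α = 0.648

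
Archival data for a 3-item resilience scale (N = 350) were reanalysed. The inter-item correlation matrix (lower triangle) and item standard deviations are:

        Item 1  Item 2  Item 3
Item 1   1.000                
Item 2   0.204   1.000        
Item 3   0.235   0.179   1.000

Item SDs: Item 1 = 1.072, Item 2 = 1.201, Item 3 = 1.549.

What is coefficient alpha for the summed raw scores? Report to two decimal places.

Σσ²ᵢ = 1.072² + 1.201² + 1.549² = 4.9910
Covariances σ_ij = r_ij · s_i · s_j:
  σ(Item 1,Item 2) = 0.204 × 1.072 × 1.201 = 0.2626
  σ(Item 1,Item 3) = 0.235 × 1.072 × 1.549 = 0.3902
  σ(Item 2,Item 3) = 0.179 × 1.201 × 1.549 = 0.3330
σ²_T = Σσ²ᵢ + 2·Σσ_ij = 4.9910 + 2 × 0.9858 = 6.9626
α = (3/2)·(1 − 4.9910/6.9626) = 0.42

coefficient alpha = 0.42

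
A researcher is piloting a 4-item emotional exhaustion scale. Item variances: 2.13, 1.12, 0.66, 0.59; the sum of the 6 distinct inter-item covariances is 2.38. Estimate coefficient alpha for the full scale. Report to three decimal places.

coefficient alpha = 0.685

Σσᵢ² = 2.13 + 1.12 + 0.66 + 0.59 = 4.50
Sum of distinct covariances = 2.38
Var(T) = Σσᵢ² + 2·Σcov = 4.50 + 2 × 2.38 = 9.26
α = (4/3)·(1 − 4.50/9.26) = 0.685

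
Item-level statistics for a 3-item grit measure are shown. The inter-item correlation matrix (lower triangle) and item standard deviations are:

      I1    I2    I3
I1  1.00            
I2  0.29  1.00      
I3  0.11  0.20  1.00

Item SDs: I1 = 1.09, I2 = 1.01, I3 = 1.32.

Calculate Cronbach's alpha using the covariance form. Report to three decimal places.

Cronbach's alpha = 0.410

Σσ²ᵢ = 1.09² + 1.01² + 1.32² = 3.9506
Covariances σ_ij = r_ij · s_i · s_j:
  σ(I1,I2) = 0.29 × 1.09 × 1.01 = 0.3193
  σ(I1,I3) = 0.11 × 1.09 × 1.32 = 0.1583
  σ(I2,I3) = 0.20 × 1.01 × 1.32 = 0.2666
σ²_T = Σσ²ᵢ + 2·Σσ_ij = 3.9506 + 2 × 0.7442 = 5.4390
α = (3/2)·(1 − 3.9506/5.4390) = 0.410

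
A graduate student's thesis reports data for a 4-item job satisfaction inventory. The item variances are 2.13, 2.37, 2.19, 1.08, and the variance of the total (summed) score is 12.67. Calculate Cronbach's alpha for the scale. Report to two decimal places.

sum of item variances = 2.13 + 2.37 + 2.19 + 1.08 = 7.77
α = (k/(k−1))·(1 − sum of item variances/Var(T)) = (4/3)·(1 − 7.77/12.67) = 0.52

Cronbach's alpha = 0.52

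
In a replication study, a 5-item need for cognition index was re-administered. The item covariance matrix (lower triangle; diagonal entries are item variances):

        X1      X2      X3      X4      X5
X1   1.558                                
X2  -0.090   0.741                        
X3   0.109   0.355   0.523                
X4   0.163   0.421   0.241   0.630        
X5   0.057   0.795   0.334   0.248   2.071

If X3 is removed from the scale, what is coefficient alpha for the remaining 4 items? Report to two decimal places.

coefficient alpha = 0.52

Remaining items: X1, X2, X4, X5 (k = 4).
Σσ²ᵢ = 1.558 + 0.741 + 0.630 + 2.071 = 5.000
σ²_total = 5.000 + 2 × 1.594 = 8.188
α (item deleted) = (4/3)·(1 − 5.000/8.188) = 0.52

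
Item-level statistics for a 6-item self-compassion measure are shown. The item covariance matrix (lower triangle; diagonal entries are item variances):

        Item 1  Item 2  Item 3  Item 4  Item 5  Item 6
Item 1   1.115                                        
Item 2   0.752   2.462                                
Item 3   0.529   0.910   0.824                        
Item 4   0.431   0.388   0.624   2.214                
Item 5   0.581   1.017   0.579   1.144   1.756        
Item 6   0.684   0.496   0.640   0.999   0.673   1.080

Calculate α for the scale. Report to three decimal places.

Σσᵢ² = 1.115 + 2.462 + 0.824 + 2.214 + 1.756 + 1.080 = 9.451
Sum of off-diagonal covariances = 10.447
σ²_T = 9.451 + 2 × 10.447 = 30.345
α = (k/(k−1))·(1 − Σσᵢ²/σ²_T) = (6/5)·(1 − 9.451/30.345) = 0.826

α = 0.826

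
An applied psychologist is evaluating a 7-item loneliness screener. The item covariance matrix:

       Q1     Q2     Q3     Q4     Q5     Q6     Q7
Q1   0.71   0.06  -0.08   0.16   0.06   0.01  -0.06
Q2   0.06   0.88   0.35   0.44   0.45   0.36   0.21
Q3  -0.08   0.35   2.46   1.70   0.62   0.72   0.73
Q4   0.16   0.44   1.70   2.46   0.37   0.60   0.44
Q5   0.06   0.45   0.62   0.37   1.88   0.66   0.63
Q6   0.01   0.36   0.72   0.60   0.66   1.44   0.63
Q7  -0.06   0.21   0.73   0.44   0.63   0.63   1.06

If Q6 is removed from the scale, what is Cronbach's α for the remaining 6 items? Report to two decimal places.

α = 0.68

Remaining items: Q1, Q2, Q3, Q4, Q5, Q7 (k = 6).
ΣVar(i) = 0.71 + 0.88 + 2.46 + 2.46 + 1.88 + 1.06 = 9.45
σ²_T = 9.45 + 2 × 6.08 = 21.61
α (item deleted) = (6/5)·(1 − 9.45/21.61) = 0.68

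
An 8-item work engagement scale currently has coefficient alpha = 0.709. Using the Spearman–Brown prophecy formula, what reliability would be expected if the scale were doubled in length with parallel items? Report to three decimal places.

predicted reliability = 0.830

Length factor m = 2
α' = m·α / (1 + (m−1)·α)
   = 2 × 0.709 / (1 + (2 − 1) × 0.709)
   = 1.4180 / 1.7090 = 0.830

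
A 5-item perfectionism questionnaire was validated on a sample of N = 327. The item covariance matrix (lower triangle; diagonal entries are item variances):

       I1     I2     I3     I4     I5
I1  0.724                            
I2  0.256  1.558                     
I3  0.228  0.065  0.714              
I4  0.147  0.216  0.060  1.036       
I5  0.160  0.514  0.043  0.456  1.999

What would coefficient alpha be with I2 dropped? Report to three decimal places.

Remaining items: I1, I3, I4, I5 (k = 4).
Σσᵢ² = 0.724 + 0.714 + 1.036 + 1.999 = 4.473
σ²_total = 4.473 + 2 × 1.094 = 6.661
α (item deleted) = (4/3)·(1 − 4.473/6.661) = 0.438

coefficient alpha = 0.438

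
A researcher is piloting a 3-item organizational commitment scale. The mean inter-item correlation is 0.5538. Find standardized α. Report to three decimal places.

α = 0.788

Standardized α = k·r̄ / (1 + (k−1)·r̄) = 3 × 0.5538 / (1 + 2 × 0.5538)
  = 1.6614 / 2.1076 = 0.788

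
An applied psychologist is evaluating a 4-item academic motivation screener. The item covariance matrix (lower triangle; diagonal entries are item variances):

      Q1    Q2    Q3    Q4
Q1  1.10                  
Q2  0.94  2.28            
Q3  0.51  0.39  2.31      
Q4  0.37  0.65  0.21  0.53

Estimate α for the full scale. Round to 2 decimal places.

α = 0.66

sum of item variances = 1.10 + 2.28 + 2.31 + 0.53 = 6.22
Sum of the distinct covariances = 3.07
σ²_T = 6.22 + 2 × 3.07 = 12.36
α = (k/(k−1))·(1 − sum of item variances/σ²_T) = (4/3)·(1 − 6.22/12.36) = 0.66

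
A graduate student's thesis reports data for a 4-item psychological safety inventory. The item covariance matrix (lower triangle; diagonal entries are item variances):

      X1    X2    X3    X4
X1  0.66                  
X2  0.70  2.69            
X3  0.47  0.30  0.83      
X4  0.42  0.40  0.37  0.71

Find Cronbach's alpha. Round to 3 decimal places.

Σσ²ᵢ = 0.66 + 2.69 + 0.83 + 0.71 = 4.89
Sum of off-diagonal covariances = 2.66
σ²_T = 4.89 + 2 × 2.66 = 10.21
α = (k/(k−1))·(1 − Σσ²ᵢ/σ²_T) = (4/3)·(1 − 4.89/10.21) = 0.695

Cronbach's alpha = 0.695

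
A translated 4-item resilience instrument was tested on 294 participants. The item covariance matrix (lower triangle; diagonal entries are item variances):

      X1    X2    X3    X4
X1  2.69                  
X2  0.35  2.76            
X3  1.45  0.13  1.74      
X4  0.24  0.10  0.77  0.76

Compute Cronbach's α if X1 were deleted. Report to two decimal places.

Cronbach's α = 0.41

Remaining items: X2, X3, X4 (k = 3).
sum of item variances = 2.76 + 1.74 + 0.76 = 5.26
σ²_T = 5.26 + 2 × 1.00 = 7.26
α (item deleted) = (3/2)·(1 − 5.26/7.26) = 0.41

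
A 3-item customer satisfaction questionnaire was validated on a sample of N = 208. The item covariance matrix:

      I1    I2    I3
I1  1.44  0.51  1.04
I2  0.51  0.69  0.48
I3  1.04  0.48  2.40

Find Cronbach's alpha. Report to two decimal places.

ΣVar(i) = 1.44 + 0.69 + 2.40 = 4.53
Sum of off-diagonal covariances = 2.03
σ²_total = 4.53 + 2 × 2.03 = 8.59
α = (k/(k−1))·(1 − ΣVar(i)/σ²_total) = (3/2)·(1 − 4.53/8.59) = 0.71

Cronbach's alpha = 0.71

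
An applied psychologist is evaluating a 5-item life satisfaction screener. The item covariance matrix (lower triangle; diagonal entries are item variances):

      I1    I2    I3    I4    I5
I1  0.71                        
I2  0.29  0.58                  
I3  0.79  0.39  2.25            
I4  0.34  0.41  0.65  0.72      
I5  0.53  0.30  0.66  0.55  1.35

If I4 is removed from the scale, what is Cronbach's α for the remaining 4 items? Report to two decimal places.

Remaining items: I1, I2, I3, I5 (k = 4).
Σσ²ᵢ = 0.71 + 0.58 + 2.25 + 1.35 = 4.89
total variance = 4.89 + 2 × 2.96 = 10.81
α (item deleted) = (4/3)·(1 − 4.89/10.81) = 0.73

α = 0.73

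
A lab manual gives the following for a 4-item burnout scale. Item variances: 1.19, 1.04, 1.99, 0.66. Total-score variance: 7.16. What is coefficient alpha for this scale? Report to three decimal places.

ΣVar(i) = 1.19 + 1.04 + 1.99 + 0.66 = 4.88
α = (k/(k−1))·(1 − ΣVar(i)/σ²_total) = (4/3)·(1 − 4.88/7.16) = 0.425

α = 0.425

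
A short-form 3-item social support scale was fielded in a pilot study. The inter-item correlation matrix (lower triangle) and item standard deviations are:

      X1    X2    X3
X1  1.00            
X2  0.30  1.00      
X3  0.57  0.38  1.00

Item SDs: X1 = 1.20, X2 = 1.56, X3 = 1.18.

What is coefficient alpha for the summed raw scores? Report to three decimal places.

Σσ²ᵢ = 1.20² + 1.56² + 1.18² = 5.2660
Covariances σ_ij = r_ij · s_i · s_j:
  σ(X1,X2) = 0.30 × 1.20 × 1.56 = 0.5616
  σ(X1,X3) = 0.57 × 1.20 × 1.18 = 0.8071
  σ(X2,X3) = 0.38 × 1.56 × 1.18 = 0.6995
σ²_T = Σσ²ᵢ + 2·Σσ_ij = 5.2660 + 2 × 2.0682 = 9.4024
α = (3/2)·(1 − 5.2660/9.4024) = 0.660

coefficient alpha = 0.660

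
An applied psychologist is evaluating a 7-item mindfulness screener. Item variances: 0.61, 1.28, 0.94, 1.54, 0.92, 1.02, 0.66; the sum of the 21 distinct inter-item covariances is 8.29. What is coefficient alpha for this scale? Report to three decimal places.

α = 0.821

Σσᵢ² = 0.61 + 1.28 + 0.94 + 1.54 + 0.92 + 1.02 + 0.66 = 6.97
Sum of distinct covariances = 8.29
σ²_total = Σσᵢ² + 2·Σcov = 6.97 + 2 × 8.29 = 23.55
α = (7/6)·(1 − 6.97/23.55) = 0.821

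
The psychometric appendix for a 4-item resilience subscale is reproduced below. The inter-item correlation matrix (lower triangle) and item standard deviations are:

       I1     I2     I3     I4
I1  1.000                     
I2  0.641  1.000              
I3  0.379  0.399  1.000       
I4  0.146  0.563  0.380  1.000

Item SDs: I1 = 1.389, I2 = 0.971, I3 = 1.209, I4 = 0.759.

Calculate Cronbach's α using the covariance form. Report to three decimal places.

α = 0.721

Σσ²ᵢ = 1.389² + 0.971² + 1.209² + 0.759² = 4.9099
Covariances σ_ij = r_ij · s_i · s_j:
  σ(I1,I2) = 0.641 × 1.389 × 0.971 = 0.8645
  σ(I1,I3) = 0.379 × 1.389 × 1.209 = 0.6365
  σ(I1,I4) = 0.146 × 1.389 × 0.759 = 0.1539
  σ(I2,I3) = 0.399 × 0.971 × 1.209 = 0.4684
  σ(I2,I4) = 0.563 × 0.971 × 0.759 = 0.4149
  σ(I3,I4) = 0.380 × 1.209 × 0.759 = 0.3487
σ²_T = Σσ²ᵢ + 2·Σσ_ij = 4.9099 + 2 × 2.8869 = 10.6837
α = (4/3)·(1 − 4.9099/10.6837) = 0.721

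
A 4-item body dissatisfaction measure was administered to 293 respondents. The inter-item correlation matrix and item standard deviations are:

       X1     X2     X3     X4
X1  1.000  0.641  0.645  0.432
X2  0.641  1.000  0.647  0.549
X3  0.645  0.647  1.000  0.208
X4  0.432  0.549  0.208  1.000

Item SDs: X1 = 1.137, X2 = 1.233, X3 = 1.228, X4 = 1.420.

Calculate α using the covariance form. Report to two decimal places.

Σσ²ᵢ = 1.137² + 1.233² + 1.228² + 1.420² = 6.3374
Covariances σ_ij = r_ij · s_i · s_j:
  σ(X1,X2) = 0.641 × 1.137 × 1.233 = 0.8986
  σ(X1,X3) = 0.645 × 1.137 × 1.228 = 0.9006
  σ(X1,X4) = 0.432 × 1.137 × 1.420 = 0.6975
  σ(X2,X3) = 0.647 × 1.233 × 1.228 = 0.9796
  σ(X2,X4) = 0.549 × 1.233 × 1.420 = 0.9612
  σ(X3,X4) = 0.208 × 1.228 × 1.420 = 0.3627
σ²_T = Σσ²ᵢ + 2·Σσ_ij = 6.3374 + 2 × 4.8002 = 15.9378
α = (4/3)·(1 − 6.3374/15.9378) = 0.80

α = 0.80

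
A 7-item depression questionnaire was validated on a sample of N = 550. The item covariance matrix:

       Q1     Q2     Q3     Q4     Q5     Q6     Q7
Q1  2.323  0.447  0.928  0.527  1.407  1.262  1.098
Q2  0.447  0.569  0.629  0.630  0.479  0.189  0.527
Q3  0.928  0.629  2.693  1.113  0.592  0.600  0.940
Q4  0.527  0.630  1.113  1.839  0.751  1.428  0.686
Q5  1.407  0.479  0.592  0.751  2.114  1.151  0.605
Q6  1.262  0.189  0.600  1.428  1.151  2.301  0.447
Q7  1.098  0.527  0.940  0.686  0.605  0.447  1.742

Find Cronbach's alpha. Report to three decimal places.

sum of item variances = 2.323 + 0.569 + 2.693 + 1.839 + 2.114 + 2.301 + 1.742 = 13.581
Sum of the distinct covariances = 16.436
total variance = 13.581 + 2 × 16.436 = 46.453
α = (k/(k−1))·(1 − sum of item variances/total variance) = (7/6)·(1 − 13.581/46.453) = 0.826

Cronbach's alpha = 0.826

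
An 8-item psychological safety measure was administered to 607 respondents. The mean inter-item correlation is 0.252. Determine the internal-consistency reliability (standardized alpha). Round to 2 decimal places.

standardized alpha = 0.73

Standardized α = k·r̄ / (1 + (k−1)·r̄) = 8 × 0.252 / (1 + 7 × 0.252)
  = 2.0160 / 2.7640 = 0.73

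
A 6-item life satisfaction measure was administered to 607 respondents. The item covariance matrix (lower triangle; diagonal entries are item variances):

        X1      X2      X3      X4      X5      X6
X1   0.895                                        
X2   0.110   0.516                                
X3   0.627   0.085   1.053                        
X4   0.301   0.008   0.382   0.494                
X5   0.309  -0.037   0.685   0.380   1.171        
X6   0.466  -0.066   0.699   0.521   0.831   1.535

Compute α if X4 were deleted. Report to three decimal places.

α = 0.737

Remaining items: X1, X2, X3, X5, X6 (k = 5).
Σσ²ᵢ = 0.895 + 0.516 + 1.053 + 1.171 + 1.535 = 5.170
Var(T) = 5.170 + 2 × 3.709 = 12.588
α (item deleted) = (5/4)·(1 − 5.170/12.588) = 0.737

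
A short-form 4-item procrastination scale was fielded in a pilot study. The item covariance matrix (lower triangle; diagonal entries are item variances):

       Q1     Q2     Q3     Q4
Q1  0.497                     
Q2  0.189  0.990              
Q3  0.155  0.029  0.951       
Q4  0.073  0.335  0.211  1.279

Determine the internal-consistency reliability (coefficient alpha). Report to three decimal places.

Σσ²ᵢ = 0.497 + 0.990 + 0.951 + 1.279 = 3.717
Sum of off-diagonal covariances = 0.992
σ²_T = 3.717 + 2 × 0.992 = 5.701
α = (k/(k−1))·(1 − Σσ²ᵢ/σ²_T) = (4/3)·(1 − 3.717/5.701) = 0.464

coefficient alpha = 0.464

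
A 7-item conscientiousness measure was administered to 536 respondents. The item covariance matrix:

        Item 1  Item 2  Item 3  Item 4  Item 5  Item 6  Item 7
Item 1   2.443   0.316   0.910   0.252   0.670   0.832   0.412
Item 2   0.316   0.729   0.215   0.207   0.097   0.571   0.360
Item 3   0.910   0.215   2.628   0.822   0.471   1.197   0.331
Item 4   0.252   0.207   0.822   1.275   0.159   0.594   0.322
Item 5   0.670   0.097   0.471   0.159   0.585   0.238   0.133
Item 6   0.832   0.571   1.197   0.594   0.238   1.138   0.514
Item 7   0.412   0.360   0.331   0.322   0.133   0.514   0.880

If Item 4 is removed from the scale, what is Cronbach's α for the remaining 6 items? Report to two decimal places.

Remaining items: Item 1, Item 2, Item 3, Item 5, Item 6, Item 7 (k = 6).
sum of item variances = 2.443 + 0.729 + 2.628 + 0.585 + 1.138 + 0.880 = 8.403
Var(T) = 8.403 + 2 × 7.267 = 22.937
α (item deleted) = (6/5)·(1 − 8.403/22.937) = 0.76

α = 0.76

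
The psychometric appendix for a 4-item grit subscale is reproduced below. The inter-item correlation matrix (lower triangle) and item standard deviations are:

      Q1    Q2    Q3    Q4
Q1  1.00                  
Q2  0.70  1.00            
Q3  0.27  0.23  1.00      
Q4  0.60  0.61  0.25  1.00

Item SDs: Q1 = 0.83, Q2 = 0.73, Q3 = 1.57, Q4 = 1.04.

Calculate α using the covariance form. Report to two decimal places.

α = 0.67

Σσ²ᵢ = 0.83² + 0.73² + 1.57² + 1.04² = 4.7683
Covariances σ_ij = r_ij · s_i · s_j:
  σ(Q1,Q2) = 0.70 × 0.83 × 0.73 = 0.4241
  σ(Q1,Q3) = 0.27 × 0.83 × 1.57 = 0.3518
  σ(Q1,Q4) = 0.60 × 0.83 × 1.04 = 0.5179
  σ(Q2,Q3) = 0.23 × 0.73 × 1.57 = 0.2636
  σ(Q2,Q4) = 0.61 × 0.73 × 1.04 = 0.4631
  σ(Q3,Q4) = 0.25 × 1.57 × 1.04 = 0.4082
σ²_T = Σσ²ᵢ + 2·Σσ_ij = 4.7683 + 2 × 2.4287 = 9.6257
α = (4/3)·(1 − 4.7683/9.6257) = 0.67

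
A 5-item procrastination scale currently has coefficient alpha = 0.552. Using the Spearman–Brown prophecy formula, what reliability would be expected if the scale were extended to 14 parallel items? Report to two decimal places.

Length factor m = 14/5 = 2.8000
α' = m·α / (1 + (m−1)·α)
   = 14/5 × 0.552 / (1 + (14/5 − 1) × 0.552)
   = 1.5456 / 1.9936 = 0.78

predicted reliability = 0.78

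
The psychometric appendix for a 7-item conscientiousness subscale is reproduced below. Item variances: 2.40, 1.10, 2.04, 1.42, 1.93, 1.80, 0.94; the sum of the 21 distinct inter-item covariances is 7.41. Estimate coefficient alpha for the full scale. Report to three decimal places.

Σσᵢ² = 2.40 + 1.10 + 2.04 + 1.42 + 1.93 + 1.80 + 0.94 = 11.63
Sum of distinct covariances = 7.41
σ²_total = Σσᵢ² + 2·Σcov = 11.63 + 2 × 7.41 = 26.45
α = (7/6)·(1 − 11.63/26.45) = 0.654

coefficient alpha = 0.654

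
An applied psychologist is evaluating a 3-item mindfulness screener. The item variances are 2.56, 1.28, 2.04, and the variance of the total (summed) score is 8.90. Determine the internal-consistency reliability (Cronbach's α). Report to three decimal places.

ΣVar(i) = 2.56 + 1.28 + 2.04 = 5.88
α = (k/(k−1))·(1 − ΣVar(i)/total variance) = (3/2)·(1 − 5.88/8.90) = 0.509

Cronbach's α = 0.509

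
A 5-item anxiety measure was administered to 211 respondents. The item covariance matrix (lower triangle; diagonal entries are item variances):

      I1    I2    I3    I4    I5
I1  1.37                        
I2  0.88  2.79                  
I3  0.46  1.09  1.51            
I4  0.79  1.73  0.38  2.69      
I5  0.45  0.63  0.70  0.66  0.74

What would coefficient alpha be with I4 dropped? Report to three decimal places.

Remaining items: I1, I2, I3, I5 (k = 4).
Σσᵢ² = 1.37 + 2.79 + 1.51 + 0.74 = 6.41
Var(T) = 6.41 + 2 × 4.21 = 14.83
α (item deleted) = (4/3)·(1 − 6.41/14.83) = 0.757

coefficient alpha = 0.757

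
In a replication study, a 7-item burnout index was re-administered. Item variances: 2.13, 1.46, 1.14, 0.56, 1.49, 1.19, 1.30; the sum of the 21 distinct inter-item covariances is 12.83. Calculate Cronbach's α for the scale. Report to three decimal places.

Σσᵢ² = 2.13 + 1.46 + 1.14 + 0.56 + 1.49 + 1.19 + 1.30 = 9.27
Sum of distinct covariances = 12.83
total variance = Σσᵢ² + 2·Σcov = 9.27 + 2 × 12.83 = 34.93
α = (7/6)·(1 − 9.27/34.93) = 0.857

α = 0.857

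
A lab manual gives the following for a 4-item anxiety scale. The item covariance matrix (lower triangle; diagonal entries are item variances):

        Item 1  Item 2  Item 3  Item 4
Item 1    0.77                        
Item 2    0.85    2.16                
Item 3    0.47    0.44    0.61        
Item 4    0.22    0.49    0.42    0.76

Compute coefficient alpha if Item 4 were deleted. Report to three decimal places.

coefficient alpha = 0.748

Remaining items: Item 1, Item 2, Item 3 (k = 3).
ΣVar(i) = 0.77 + 2.16 + 0.61 = 3.54
Var(T) = 3.54 + 2 × 1.76 = 7.06
α (item deleted) = (3/2)·(1 − 3.54/7.06) = 0.748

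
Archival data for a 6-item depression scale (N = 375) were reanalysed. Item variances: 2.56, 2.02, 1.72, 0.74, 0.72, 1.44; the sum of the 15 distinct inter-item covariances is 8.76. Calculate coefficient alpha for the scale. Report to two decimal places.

ΣVar(i) = 2.56 + 2.02 + 1.72 + 0.74 + 0.72 + 1.44 = 9.20
Sum of distinct covariances = 8.76
σ²_T = ΣVar(i) + 2·Σcov = 9.20 + 2 × 8.76 = 26.72
α = (6/5)·(1 − 9.20/26.72) = 0.79

α = 0.79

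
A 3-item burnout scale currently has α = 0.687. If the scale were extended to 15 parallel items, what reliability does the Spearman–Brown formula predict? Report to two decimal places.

Length factor m = 15/3 = 5.0000
α' = m·α / (1 + (m−1)·α)
   = 15/3 × 0.687 / (1 + (15/3 − 1) × 0.687)
   = 3.4350 / 3.7480 = 0.92

predicted reliability = 0.92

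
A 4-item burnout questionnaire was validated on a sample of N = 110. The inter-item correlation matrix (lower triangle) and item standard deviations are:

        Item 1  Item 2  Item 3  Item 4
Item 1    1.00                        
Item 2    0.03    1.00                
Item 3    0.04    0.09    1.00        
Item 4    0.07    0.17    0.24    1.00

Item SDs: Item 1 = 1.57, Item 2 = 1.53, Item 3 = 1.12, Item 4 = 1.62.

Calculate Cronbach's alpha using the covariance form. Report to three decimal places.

Σσ²ᵢ = 1.57² + 1.53² + 1.12² + 1.62² = 8.6846
Covariances σ_ij = r_ij · s_i · s_j:
  σ(Item 1,Item 2) = 0.03 × 1.57 × 1.53 = 0.0721
  σ(Item 1,Item 3) = 0.04 × 1.57 × 1.12 = 0.0703
  σ(Item 1,Item 4) = 0.07 × 1.57 × 1.62 = 0.1780
  σ(Item 2,Item 3) = 0.09 × 1.53 × 1.12 = 0.1542
  σ(Item 2,Item 4) = 0.17 × 1.53 × 1.62 = 0.4214
  σ(Item 3,Item 4) = 0.24 × 1.12 × 1.62 = 0.4355
σ²_T = Σσ²ᵢ + 2·Σσ_ij = 8.6846 + 2 × 1.3315 = 11.3476
α = (4/3)·(1 − 8.6846/11.3476) = 0.313

α = 0.313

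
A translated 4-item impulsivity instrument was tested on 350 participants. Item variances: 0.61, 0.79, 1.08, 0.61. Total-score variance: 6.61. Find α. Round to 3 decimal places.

α = 0.710

Σσ²ᵢ = 0.61 + 0.79 + 1.08 + 0.61 = 3.09
α = (k/(k−1))·(1 − Σσ²ᵢ/Var(T)) = (4/3)·(1 − 3.09/6.61) = 0.710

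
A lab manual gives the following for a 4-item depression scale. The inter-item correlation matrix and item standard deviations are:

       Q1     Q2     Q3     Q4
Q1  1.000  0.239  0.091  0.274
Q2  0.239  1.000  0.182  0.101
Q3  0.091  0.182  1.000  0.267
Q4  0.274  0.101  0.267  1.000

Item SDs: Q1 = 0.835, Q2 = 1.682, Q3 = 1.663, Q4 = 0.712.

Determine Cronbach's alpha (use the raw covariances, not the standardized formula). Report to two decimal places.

Cronbach's alpha = 0.42

Σσ²ᵢ = 0.835² + 1.682² + 1.663² + 0.712² = 6.7989
Covariances σ_ij = r_ij · s_i · s_j:
  σ(Q1,Q2) = 0.239 × 0.835 × 1.682 = 0.3357
  σ(Q1,Q3) = 0.091 × 0.835 × 1.663 = 0.1264
  σ(Q1,Q4) = 0.274 × 0.835 × 0.712 = 0.1629
  σ(Q2,Q3) = 0.182 × 1.682 × 1.663 = 0.5091
  σ(Q2,Q4) = 0.101 × 1.682 × 0.712 = 0.1210
  σ(Q3,Q4) = 0.267 × 1.663 × 0.712 = 0.3161
σ²_T = Σσ²ᵢ + 2·Σσ_ij = 6.7989 + 2 × 1.5712 = 9.9413
α = (4/3)·(1 − 6.7989/9.9413) = 0.42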